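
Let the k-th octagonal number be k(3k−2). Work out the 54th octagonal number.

The 54th octagonal number is n(3n−2) with n = 54.
54·(3·54 − 2) = 54·160 = 8640.

8640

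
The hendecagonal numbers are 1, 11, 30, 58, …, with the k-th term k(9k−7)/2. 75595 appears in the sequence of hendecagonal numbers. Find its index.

Set n(9n−7)/2 = 75595, giving 9n² − 7n − 151190 = 0.
So n = (7 + 2333) / 18 = 2340/18 = 130.
Check: 130·(9·130 − 7)/2 = 75595. ✓

130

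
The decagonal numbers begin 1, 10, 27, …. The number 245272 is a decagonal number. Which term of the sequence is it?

248

Set n(4n−3) = 245272, giving 4n² − 3n − 245272 = 0.
So n = (3 + 1981) / 8 = 1984/8 = 248.
Check: 248·(4·248 − 3) = 245272. ✓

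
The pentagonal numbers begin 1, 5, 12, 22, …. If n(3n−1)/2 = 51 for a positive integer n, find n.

6

Set n(3n−1)/2 = 51, giving 3n² − n − 102 = 0.
The discriminant is 1 + 24·51 = 1225, and √1225 = 35.
So n = (1 + 35) / 6 = 36/6 = 6.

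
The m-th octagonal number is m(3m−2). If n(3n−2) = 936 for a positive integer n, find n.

18

Set n(3n−2) = 936, giving 3n² − 2n − 936 = 0.
So n = (2 + 106) / 6 = 108/6 = 18.
Check: 18·(3·18 − 2) = 936. ✓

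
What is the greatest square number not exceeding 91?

81

Solve n² ≤ 91 for integer n.
n = 9 gives 81 ≤ 91, while n = 10 gives 100 > 91; so the answer is 81.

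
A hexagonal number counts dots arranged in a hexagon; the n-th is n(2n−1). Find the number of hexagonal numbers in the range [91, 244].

5

The n-th hexagonal number is n(2n−1).
Smallest index with value ≥ 91: n = 7 (giving 91).
Largest index with value ≤ 244: n = 11 (giving 231).
Indices 7 through 11: 5 terms.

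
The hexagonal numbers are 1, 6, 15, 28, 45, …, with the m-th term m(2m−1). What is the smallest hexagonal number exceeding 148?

153

Solve n(2n−1) > 148 for integer n.
The largest n with value ≤ 148 is 8 (since 120 ≤ 148 < 153), so the first above is n = 9, value 153.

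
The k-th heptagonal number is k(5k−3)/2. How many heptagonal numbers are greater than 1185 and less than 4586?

The n-th heptagonal number is n(5n−3)/2.
Smallest index with value > 1185: n = 23 (giving 1288).
Largest index with value < 4586: n = 43 (giving 4558).
Indices 23 through 43: 21 terms.

21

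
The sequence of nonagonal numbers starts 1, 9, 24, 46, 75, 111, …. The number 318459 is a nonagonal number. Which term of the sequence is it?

Set n(7n−5)/2 = 318459, giving 7n² − 5n − 636918 = 0.
So n = (5 + 4223) / 14 = 4228/14 = 302.
Check: 302·(7·302 − 5)/2 = 318459. ✓

302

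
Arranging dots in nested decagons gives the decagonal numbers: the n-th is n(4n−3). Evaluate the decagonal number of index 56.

12376

The 56th decagonal number is n(4n−3) with n = 56.
56·(4·56 − 3) = 56·221 = 12376.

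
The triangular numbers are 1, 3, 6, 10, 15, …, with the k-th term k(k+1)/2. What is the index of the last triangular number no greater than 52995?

Solve n(n+1)/2 ≤ 52995 for integer n.
n = 325 gives 52975 ≤ 52995, while n = 326 gives 53301 > 52995; so the answer is index 325.

325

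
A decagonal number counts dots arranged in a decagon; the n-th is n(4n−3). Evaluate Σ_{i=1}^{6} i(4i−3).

301

Σ i(4i−3) = 4Σi² − 3Σi over i = 1..6.
Σi = 21 and Σi² = 91.
4·91 − 3·21 = 301.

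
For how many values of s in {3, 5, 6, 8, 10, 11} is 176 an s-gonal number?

s = 3: P(3, 18) = 171 and P(3, 19) = 190; 176 is not s-gonal.
s = 5: P(5, 11) = 176. ✓
s = 6: P(6, 9) = 153 and P(6, 10) = 190; 176 is not s-gonal.
s = 8: P(8, 8) = 176. ✓
s = 10: P(10, 7) = 175 and P(10, 8) = 232; 176 is not s-gonal.
s = 11: P(11, 6) = 141 and P(11, 7) = 196; 176 is not s-gonal.
Hits: s ∈ {5, 8} → 2.

2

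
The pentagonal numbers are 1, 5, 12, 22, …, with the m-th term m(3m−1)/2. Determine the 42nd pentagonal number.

2625

The 42nd pentagonal number is n(3n−1)/2 with n = 42.
42·(3·42 − 1)/2 = 42·125/2 = 2625.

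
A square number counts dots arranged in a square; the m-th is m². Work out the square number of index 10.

The 10th square number is n² with n = 10.
10² = 100.

100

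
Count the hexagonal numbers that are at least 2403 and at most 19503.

The n-th hexagonal number is n(2n−1).
Smallest index with value ≥ 2403: n = 35 (giving 2415).
Largest index with value ≤ 19503: n = 99 (giving 19503).
Indices 35 through 99: 65 terms.

65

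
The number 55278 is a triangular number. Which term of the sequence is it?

Set n(n+1)/2 = 55278, giving n² + n − 110556 = 0.
The discriminant is 1 + 8·55278 = 442225, and √442225 = 665.
So n = (-1 + 665) / 2 = 664/2 = 332.

332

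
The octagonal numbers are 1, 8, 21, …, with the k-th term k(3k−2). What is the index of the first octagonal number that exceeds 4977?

Solve n(3n−2) > 4977 for integer n.
The largest n with value ≤ 4977 is 41 (since 4961 ≤ 4977 < 5208), so the first above is n = 42, value 5208.

42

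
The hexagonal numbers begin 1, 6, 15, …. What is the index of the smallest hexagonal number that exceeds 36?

Solve n(2n−1) > 36 for integer n.
The largest n with value ≤ 36 is 4 (since 28 ≤ 36 < 45), so the first above is n = 5, value 45.

5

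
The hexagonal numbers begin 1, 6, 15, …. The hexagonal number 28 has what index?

Set n(2n−1) = 28, giving 2n² − n − 28 = 0.
So n = (1 + 15) / 4 = 16/4 = 4.

4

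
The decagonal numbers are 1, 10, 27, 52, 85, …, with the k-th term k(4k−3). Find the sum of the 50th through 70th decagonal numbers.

Σ i(4i−3) = 4Σi² − 3Σi over i = 50..70.
Σi = 2485 − 1225 = 1260 and Σi² = 116795 − 40425 = 76370.
4·76370 − 3·1260 = 301700.

301700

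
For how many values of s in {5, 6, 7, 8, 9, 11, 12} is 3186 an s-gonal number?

2

s = 5: P(5, 46) = 3151 and P(5, 47) = 3290; 3186 is not s-gonal.
s = 6: P(6, 40) = 3160 and P(6, 41) = 3321; 3186 is not s-gonal.
s = 7: P(7, 36) = 3186. ✓
s = 8: P(8, 32) = 3008 and P(8, 33) = 3201; 3186 is not s-gonal.
s = 9: P(9, 30) = 3075 and P(9, 31) = 3286; 3186 is not s-gonal.
s = 11: P(11, 27) = 3186. ✓
s = 12: P(12, 25) = 3025 and P(12, 26) = 3276; 3186 is not s-gonal.
Hits: s ∈ {7, 11} → 2.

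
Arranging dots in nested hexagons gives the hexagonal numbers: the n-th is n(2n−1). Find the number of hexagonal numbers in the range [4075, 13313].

36

The n-th hexagonal number is n(2n−1).
Smallest index with value ≥ 4075: n = 46 (giving 4186).
Largest index with value ≤ 13313: n = 81 (giving 13041).
Indices 46 through 81: 36 terms.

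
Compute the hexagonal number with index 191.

191·(2·191 − 1) = 191·381 = 72771.

72771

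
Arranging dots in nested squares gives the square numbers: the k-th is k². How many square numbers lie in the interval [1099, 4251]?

The n-th square number is n².
Smallest index with value ≥ 1099: n = 34 (giving 1156).
Largest index with value ≤ 4251: n = 65 (giving 4225).
Indices 34 through 65: 32 terms.

32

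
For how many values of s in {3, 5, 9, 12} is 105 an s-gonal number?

s = 3: P(3, 14) = 105. ✓
s = 5: P(5, 8) = 92 and P(5, 9) = 117; 105 is not s-gonal.
s = 9: P(9, 5) = 75 and P(9, 6) = 111; 105 is not s-gonal.
s = 12: P(12, 5) = 105. ✓
Hits: s ∈ {3, 12} → 2.

2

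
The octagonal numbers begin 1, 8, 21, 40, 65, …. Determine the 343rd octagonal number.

The 343rd octagonal number is n(3n−2) with n = 343.
343·(3·343 − 2) = 343·1027 = 352261.

352261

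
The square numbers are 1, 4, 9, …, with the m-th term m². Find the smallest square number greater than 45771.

Solve n² > 45771 for integer n.
The largest n with value ≤ 45771 is 213 (since 45369 ≤ 45771 < 45796), so the first above is n = 214, value 45796.

45796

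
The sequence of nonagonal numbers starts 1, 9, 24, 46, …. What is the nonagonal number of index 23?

The 23rd nonagonal number is n(7n−5)/2 with n = 23.
23·(7·23 − 5)/2 = 23·156/2 = 23·78 = 1794.

1794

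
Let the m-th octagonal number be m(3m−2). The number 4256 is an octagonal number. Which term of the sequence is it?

38

Set n(3n−2) = 4256, giving 3n² − 2n − 4256 = 0.
The discriminant is 4 + 12·4256 = 51076, and √51076 = 226.
So n = (2 + 226) / 6 = 228/6 = 38.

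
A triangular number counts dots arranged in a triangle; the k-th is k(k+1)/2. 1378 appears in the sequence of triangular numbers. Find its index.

Set n(n+1)/2 = 1378, giving n² + n − 2756 = 0.
The discriminant is 1 + 8·1378 = 11025, and √11025 = 105.
So n = (-1 + 105) / 2 = 104/2 = 52.
Check: 52·53/2 = 1378. ✓

52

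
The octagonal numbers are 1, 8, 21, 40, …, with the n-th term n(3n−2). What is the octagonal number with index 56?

The 56th octagonal number is n(3n−2) with n = 56.
56·(3·56 − 2) = 56·166 = 9296.

9296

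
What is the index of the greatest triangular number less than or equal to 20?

Solve n(n+1)/2 ≤ 20 for integer n.
n = 5 gives 15 ≤ 20, while n = 6 gives 21 > 20; so the answer is index 5.

5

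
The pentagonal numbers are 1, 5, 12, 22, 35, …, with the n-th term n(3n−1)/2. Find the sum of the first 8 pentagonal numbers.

288

Σ i(3i−1)/2 = (3Σi² − Σi) / 2 over i = 1..8.
Σi = 36 and Σi² = 204.
(3·204 − 1·36) / 2 = 576/2 = 288.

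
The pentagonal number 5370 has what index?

60

Set n(3n−1)/2 = 5370, giving 3n² − n − 10740 = 0.
So n = (1 + 359) / 6 = 360/6 = 60.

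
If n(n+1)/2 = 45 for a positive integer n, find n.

Set n(n+1)/2 = 45, giving n² + n − 90 = 0.
So n = (-1 + 19) / 2 = 18/2 = 9.
Check: 9·10/2 = 45. ✓

9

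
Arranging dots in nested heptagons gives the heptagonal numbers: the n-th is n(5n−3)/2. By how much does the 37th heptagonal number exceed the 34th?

528

37·(5·37 − 3)/2 = 3367 and 34·(5·34 − 3)/2 = 2839.
Difference: 3367 − 2839 = 528.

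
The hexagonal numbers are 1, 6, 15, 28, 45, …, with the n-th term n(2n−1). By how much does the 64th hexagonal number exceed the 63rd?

Consecutive hexagonal numbers differ by 4n − 3: here 4·64 − 3 = 253.

253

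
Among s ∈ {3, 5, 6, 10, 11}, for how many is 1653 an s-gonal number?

2

s = 3: P(3, 57) = 1653. ✓
s = 5: P(5, 33) = 1617 and P(5, 34) = 1717; 1653 is not s-gonal.
s = 6: P(6, 29) = 1653. ✓
s = 10: P(10, 20) = 1540 and P(10, 21) = 1701; 1653 is not s-gonal.
s = 11: P(11, 19) = 1558 and P(11, 20) = 1730; 1653 is not s-gonal.
Hits: s ∈ {3, 6} → 2.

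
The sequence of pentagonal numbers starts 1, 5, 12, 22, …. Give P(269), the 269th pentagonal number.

269·(3·269 − 1)/2 = 269·806/2 = 269·403 = 108407.

108407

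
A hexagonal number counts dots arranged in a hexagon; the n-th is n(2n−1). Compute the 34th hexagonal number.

The 34th hexagonal number is n(2n−1) with n = 34.
34·(2·34 − 1) = 34·67 = 2278.

2278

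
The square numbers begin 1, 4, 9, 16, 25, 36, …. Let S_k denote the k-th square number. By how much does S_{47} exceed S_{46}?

93

n² − (n−1)² = 2n − 1, so 47² − 46² = 2·47 − 1 = 93.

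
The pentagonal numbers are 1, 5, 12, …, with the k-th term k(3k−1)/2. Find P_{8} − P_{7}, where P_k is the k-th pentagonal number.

22

Consecutive pentagonal numbers differ by 3n − 2: here 3·8 − 2 = 22.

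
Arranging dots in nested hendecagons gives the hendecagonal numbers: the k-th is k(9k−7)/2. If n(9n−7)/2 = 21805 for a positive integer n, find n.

Set n(9n−7)/2 = 21805, giving 9n² − 7n − 43610 = 0.
The discriminant is 49 + 72·21805 = 1570009, and √1570009 = 1253.
So n = (7 + 1253) / 18 = 1260/18 = 70.

70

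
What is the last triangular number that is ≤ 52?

45

Solve n(n+1)/2 ≤ 52 for integer n.
n = 9 gives 45 ≤ 52, while n = 10 gives 55 > 52; so the answer is 45.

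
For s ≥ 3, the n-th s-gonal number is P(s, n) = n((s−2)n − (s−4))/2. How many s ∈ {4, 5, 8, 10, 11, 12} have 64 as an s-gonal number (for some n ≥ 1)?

2

s = 4: P(4, 8) = 64. ✓
s = 5: P(5, 6) = 51 and P(5, 7) = 70; 64 is not s-gonal.
s = 8: P(8, 4) = 40 and P(8, 5) = 65; 64 is not s-gonal.
s = 10: P(10, 4) = 52 and P(10, 5) = 85; 64 is not s-gonal.
s = 11: P(11, 4) = 58 and P(11, 5) = 95; 64 is not s-gonal.
s = 12: P(12, 4) = 64. ✓
Hits: s ∈ {4, 12} → 2.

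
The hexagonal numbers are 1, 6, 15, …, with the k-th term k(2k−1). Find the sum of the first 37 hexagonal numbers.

Σ i(2i−1) = 2Σi² − Σi over i = 1..37.
Σi = 703 and Σi² = 17575.
2·17575 − 1·703 = 34447.

34447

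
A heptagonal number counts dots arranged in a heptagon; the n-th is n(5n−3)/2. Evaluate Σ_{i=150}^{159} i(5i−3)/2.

594645

Σ i(5i−3)/2 = (5Σi² − 3Σi) / 2 over i = 150..159.
Σi = 12720 − 11175 = 1545 and Σi² = 1352560 − 1113775 = 238785.
(5·238785 − 3·1545) / 2 = 1189290/2 = 594645.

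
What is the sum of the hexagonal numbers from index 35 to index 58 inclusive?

104972

Σ i(2i−1) = 2Σi² − Σi over i = 35..58.
Σi = 1711 − 595 = 1116 and Σi² = 66729 − 13685 = 53044.
2·53044 − 1·1116 = 104972.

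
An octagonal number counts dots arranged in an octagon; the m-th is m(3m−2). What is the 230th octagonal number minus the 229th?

Consecutive octagonal numbers differ by 6n − 5: here 6·230 − 5 = 1375.

1375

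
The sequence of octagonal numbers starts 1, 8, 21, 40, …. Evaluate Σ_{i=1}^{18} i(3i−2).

5985

Σ i(3i−2) = 3Σi² − 2Σi over i = 1..18.
Σi = 171 and Σi² = 2109.
3·2109 − 2·171 = 5985.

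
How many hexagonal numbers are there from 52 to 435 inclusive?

The n-th hexagonal number is n(2n−1).
Smallest index with value ≥ 52: n = 6 (giving 66).
Largest index with value ≤ 435: n = 15 (giving 435).
Indices 6 through 15: 10 terms.

10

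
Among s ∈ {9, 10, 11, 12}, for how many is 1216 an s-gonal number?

s = 9: P(9, 19) = 1216. ✓
s = 10: P(10, 17) = 1105 and P(10, 18) = 1242; 1216 is not s-gonal.
s = 11: P(11, 16) = 1096 and P(11, 17) = 1241; 1216 is not s-gonal.
s = 12: P(12, 16) = 1216. ✓
Hits: s ∈ {9, 12} → 2.

2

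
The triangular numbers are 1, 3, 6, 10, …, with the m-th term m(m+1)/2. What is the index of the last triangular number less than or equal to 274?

Solve n(n+1)/2 ≤ 274 for integer n.
n = 22 gives 253 ≤ 274, while n = 23 gives 276 > 274; so the answer is index 22.

22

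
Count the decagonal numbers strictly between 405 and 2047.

The n-th decagonal number is n(4n−3).
Smallest index with value > 405: n = 11 (giving 451).
Largest index with value < 2047: n = 22 (giving 1870).
Indices 11 through 22: 12 terms.

12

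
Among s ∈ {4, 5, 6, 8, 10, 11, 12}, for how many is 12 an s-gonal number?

s = 4: P(4, 3) = 9 and P(4, 4) = 16; 12 is not s-gonal.
s = 5: P(5, 3) = 12. ✓
s = 6: P(6, 2) = 6 and P(6, 3) = 15; 12 is not s-gonal.
s = 8: P(8, 2) = 8 and P(8, 3) = 21; 12 is not s-gonal.
s = 10: P(10, 2) = 10 and P(10, 3) = 27; 12 is not s-gonal.
s = 11: P(11, 2) = 11 and P(11, 3) = 30; 12 is not s-gonal.
s = 12: P(12, 2) = 12. ✓
Hits: s ∈ {5, 12} → 2.

2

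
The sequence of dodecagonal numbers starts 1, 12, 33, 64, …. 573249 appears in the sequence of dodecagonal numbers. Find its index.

339

Set n(5n−4) = 573249, giving 5n² − 4n − 573249 = 0.
So n = (4 + 3386) / 10 = 3390/10 = 339.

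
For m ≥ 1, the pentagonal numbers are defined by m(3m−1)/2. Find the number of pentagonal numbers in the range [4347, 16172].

The n-th pentagonal number is n(3n−1)/2.
Smallest index with value ≥ 4347: n = 54 (giving 4347).
Largest index with value ≤ 16172: n = 104 (giving 16172).
Indices 54 through 104: 51 terms.

51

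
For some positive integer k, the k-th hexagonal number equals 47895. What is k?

Set n(2n−1) = 47895, giving 2n² − n − 47895 = 0.
The discriminant is 1 + 8·47895 = 383161, and √383161 = 619.
So n = (1 + 619) / 4 = 620/4 = 155.
Check: 155·(2·155 − 1) = 47895. ✓

155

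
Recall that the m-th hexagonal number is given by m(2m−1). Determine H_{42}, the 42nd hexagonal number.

42·(2·42 − 1) = 42·83 = 3486.

3486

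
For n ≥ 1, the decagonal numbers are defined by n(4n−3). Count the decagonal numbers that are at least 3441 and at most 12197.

26

The n-th decagonal number is n(4n−3).
Smallest index with value ≥ 3441: n = 30 (giving 3510).
Largest index with value ≤ 12197: n = 55 (giving 11935).
Indices 30 through 55: 26 terms.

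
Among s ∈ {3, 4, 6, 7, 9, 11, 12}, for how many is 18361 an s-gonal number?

2

s = 3: P(3, 191) = 18336 and P(3, 192) = 18528; 18361 is not s-gonal.
s = 4: P(4, 135) = 18225 and P(4, 136) = 18496; 18361 is not s-gonal.
s = 6: P(6, 96) = 18336 and P(6, 97) = 18721; 18361 is not s-gonal.
s = 7: P(7, 86) = 18361. ✓
s = 9: P(9, 72) = 17964 and P(9, 73) = 18469; 18361 is not s-gonal.
s = 11: P(11, 64) = 18208 and P(11, 65) = 18785; 18361 is not s-gonal.
s = 12: P(12, 61) = 18361. ✓
Hits: s ∈ {7, 12} → 2.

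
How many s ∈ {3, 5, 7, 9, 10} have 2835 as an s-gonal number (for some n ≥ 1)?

1

s = 3: P(3, 74) = 2775 and P(3, 75) = 2850; 2835 is not s-gonal.
s = 5: P(5, 43) = 2752 and P(5, 44) = 2882; 2835 is not s-gonal.
s = 7: P(7, 33) = 2673 and P(7, 34) = 2839; 2835 is not s-gonal.
s = 9: P(9, 28) = 2674 and P(9, 29) = 2871; 2835 is not s-gonal.
s = 10: P(10, 27) = 2835. ✓
Hits: s ∈ {10} → 1.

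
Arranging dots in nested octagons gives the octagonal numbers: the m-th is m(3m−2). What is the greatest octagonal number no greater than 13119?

12936

Solve n(3n−2) ≤ 13119 for integer n.
n = 66 gives 12936 ≤ 13119, while n = 67 gives 13333 > 13119; so the answer is 12936.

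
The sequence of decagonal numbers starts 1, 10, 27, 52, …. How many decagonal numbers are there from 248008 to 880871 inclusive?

220

The n-th decagonal number is n(4n−3).
Smallest index with value ≥ 248008: n = 250 (giving 249250).
Largest index with value ≤ 880871: n = 469 (giving 878437).
Indices 250 through 469: 220 terms.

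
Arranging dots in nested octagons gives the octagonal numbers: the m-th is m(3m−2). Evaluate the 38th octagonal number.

4256

38·(3·38 − 2) = 38·112 = 4256.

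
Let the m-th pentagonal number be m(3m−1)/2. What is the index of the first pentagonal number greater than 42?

6

Solve n(3n−1)/2 > 42 for integer n.
The largest n with value ≤ 42 is 5 (since 35 ≤ 42 < 51), so the first above is n = 6, value 51.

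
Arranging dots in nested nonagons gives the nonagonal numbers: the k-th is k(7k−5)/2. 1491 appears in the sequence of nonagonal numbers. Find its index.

21

Set n(7n−5)/2 = 1491, giving 7n² − 5n − 2982 = 0.
So n = (5 + 289) / 14 = 294/14 = 21.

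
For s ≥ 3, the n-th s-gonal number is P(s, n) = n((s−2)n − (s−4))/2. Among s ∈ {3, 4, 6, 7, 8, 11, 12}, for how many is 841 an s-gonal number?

1

s = 3: P(3, 40) = 820 and P(3, 41) = 861; 841 is not s-gonal.
s = 4: P(4, 29) = 841. ✓
s = 6: P(6, 20) = 780 and P(6, 21) = 861; 841 is not s-gonal.
s = 7: P(7, 18) = 783 and P(7, 19) = 874; 841 is not s-gonal.
s = 8: P(8, 17) = 833 and P(8, 18) = 936; 841 is not s-gonal.
s = 11: P(11, 14) = 833 and P(11, 15) = 960; 841 is not s-gonal.
s = 12: P(12, 13) = 793 and P(12, 14) = 924; 841 is not s-gonal.
Hits: s ∈ {4} → 1.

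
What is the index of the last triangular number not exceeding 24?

Solve n(n+1)/2 ≤ 24 for integer n.
n = 6 gives 21 ≤ 24, while n = 7 gives 28 > 24; so the answer is index 6.

6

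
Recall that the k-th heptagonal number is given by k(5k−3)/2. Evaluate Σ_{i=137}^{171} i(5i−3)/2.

2075990

Σ i(5i−3)/2 = (5Σi² − 3Σi) / 2 over i = 137..171.
Σi = 14706 − 9316 = 5390 and Σi² = 1681386 − 847756 = 833630.
(5·833630 − 3·5390) / 2 = 4151980/2 = 2075990.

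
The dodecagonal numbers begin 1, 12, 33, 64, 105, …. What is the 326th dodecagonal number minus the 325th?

Consecutive dodecagonal numbers differ by 10n − 9: here 10·326 − 9 = 3251.

3251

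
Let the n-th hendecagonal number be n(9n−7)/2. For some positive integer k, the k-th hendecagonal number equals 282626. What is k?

Set n(9n−7)/2 = 282626, giving 9n² − 7n − 565252 = 0.
The discriminant is 49 + 72·282626 = 20349121, and √20349121 = 4511.
So n = (7 + 4511) / 18 = 4518/18 = 251.

251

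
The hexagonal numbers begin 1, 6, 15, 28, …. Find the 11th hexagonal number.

231

The 11th hexagonal number is n(2n−1) with n = 11.
11·(2·11 − 1) = 11·21 = 231.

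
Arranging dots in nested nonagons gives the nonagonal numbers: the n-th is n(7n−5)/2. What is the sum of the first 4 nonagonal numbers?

80

Σ i(7i−5)/2 = (7Σi² − 5Σi) / 2 over i = 1..4.
Σi = 10 and Σi² = 30.
(7·30 − 5·10) / 2 = 160/2 = 80.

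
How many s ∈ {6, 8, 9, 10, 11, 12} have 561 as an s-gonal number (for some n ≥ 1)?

s = 6: P(6, 17) = 561. ✓
s = 8: P(8, 14) = 560 and P(8, 15) = 645; 561 is not s-gonal.
s = 9: P(9, 13) = 559 and P(9, 14) = 651; 561 is not s-gonal.
s = 10: P(10, 12) = 540 and P(10, 13) = 637; 561 is not s-gonal.
s = 11: P(11, 11) = 506 and P(11, 12) = 606; 561 is not s-gonal.
s = 12: P(12, 11) = 561. ✓
Hits: s ∈ {6, 12} → 2.

2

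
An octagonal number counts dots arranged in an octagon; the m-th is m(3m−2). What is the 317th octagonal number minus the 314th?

5673

317·(3·317 − 2) = 300833 and 314·(3·314 − 2) = 295160.
Difference: 300833 − 295160 = 5673.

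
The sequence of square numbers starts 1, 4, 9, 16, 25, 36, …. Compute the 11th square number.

The 11th square number is n² with n = 11.
11² = 121.

121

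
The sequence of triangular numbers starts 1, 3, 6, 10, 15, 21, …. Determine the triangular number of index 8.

8·9/2 = 72/2 = 36.

36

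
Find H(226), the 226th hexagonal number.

101926

The 226th hexagonal number is n(2n−1) with n = 226.
226·(2·226 − 1) = 226·451 = 101926.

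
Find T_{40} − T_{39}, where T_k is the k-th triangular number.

40

Consecutive triangular numbers differ by n: T_{40} − T_{39} = 40.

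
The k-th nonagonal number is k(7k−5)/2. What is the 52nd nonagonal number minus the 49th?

52·(7·52 − 5)/2 = 9334 and 49·(7·49 − 5)/2 = 8281.
Difference: 9334 − 8281 = 1053.

1053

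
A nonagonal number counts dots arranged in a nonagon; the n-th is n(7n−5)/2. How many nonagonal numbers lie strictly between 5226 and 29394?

The n-th nonagonal number is n(7n−5)/2.
Smallest index with value > 5226: n = 40 (giving 5500).
Largest index with value < 29394: n = 91 (giving 28756).
Indices 40 through 91: 52 terms.

52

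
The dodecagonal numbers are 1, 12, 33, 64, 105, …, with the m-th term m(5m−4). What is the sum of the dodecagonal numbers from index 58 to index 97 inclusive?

Σ i(5i−4) = 5Σi² − 4Σi over i = 58..97.
Σi = 4753 − 1653 = 3100 and Σi² = 308945 − 63365 = 245580.
5·245580 − 4·3100 = 1215500.

1215500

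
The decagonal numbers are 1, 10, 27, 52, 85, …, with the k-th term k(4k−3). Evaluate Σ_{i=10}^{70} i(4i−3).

Σ i(4i−3) = 4Σi² − 3Σi over i = 10..70.
Σi = 2485 − 45 = 2440 and Σi² = 116795 − 285 = 116510.
4·116510 − 3·2440 = 458720.

458720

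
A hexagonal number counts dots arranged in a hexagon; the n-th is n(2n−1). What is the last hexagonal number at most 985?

946

Solve n(2n−1) ≤ 985 for integer n.
n = 22 gives 946 ≤ 985, while n = 23 gives 1035 > 985; so the answer is 946.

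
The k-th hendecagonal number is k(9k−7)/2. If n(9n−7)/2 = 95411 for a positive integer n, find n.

146

Set n(9n−7)/2 = 95411, giving 9n² − 7n − 190822 = 0.
The discriminant is 49 + 72·95411 = 6869641, and √6869641 = 2621.
So n = (7 + 2621) / 18 = 2628/18 = 146.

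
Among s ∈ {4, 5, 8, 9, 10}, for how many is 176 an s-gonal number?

2

s = 4: P(4, 13) = 169 and P(4, 14) = 196; 176 is not s-gonal.
s = 5: P(5, 11) = 176. ✓
s = 8: P(8, 8) = 176. ✓
s = 9: P(9, 7) = 154 and P(9, 8) = 204; 176 is not s-gonal.
s = 10: P(10, 7) = 175 and P(10, 8) = 232; 176 is not s-gonal.
Hits: s ∈ {5, 8} → 2.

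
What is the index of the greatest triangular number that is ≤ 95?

13

Solve n(n+1)/2 ≤ 95 for integer n.
n = 13 gives 91 ≤ 95, while n = 14 gives 105 > 95; so the answer is index 13.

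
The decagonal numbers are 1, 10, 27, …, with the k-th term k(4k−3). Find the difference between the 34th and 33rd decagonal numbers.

Consecutive decagonal numbers differ by 8n − 7: here 8·34 − 7 = 265.

265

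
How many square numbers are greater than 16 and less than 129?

7

The n-th square number is n².
Smallest index with value > 16: n = 5 (giving 25).
Largest index with value < 129: n = 11 (giving 121).
Indices 5 through 11: 7 terms.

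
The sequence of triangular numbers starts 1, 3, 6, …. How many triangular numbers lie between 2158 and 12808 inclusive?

94

The n-th triangular number is n(n+1)/2.
Smallest index with value ≥ 2158: n = 66 (giving 2211).
Largest index with value ≤ 12808: n = 159 (giving 12720).
Indices 66 through 159: 94 terms.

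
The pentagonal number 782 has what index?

23

Set n(3n−1)/2 = 782, giving 3n² − n − 1564 = 0.
The discriminant is 1 + 24·782 = 18769, and √18769 = 137.
So n = (1 + 137) / 6 = 138/6 = 23.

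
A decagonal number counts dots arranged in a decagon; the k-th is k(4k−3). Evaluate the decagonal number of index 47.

The 47th decagonal number is n(4n−3) with n = 47.
47·(4·47 − 3) = 47·185 = 8695.

8695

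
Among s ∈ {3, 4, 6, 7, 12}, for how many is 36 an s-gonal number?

s = 3: P(3, 8) = 36. ✓
s = 4: P(4, 6) = 36. ✓
s = 6: P(6, 4) = 28 and P(6, 5) = 45; 36 is not s-gonal.
s = 7: P(7, 4) = 34 and P(7, 5) = 55; 36 is not s-gonal.
s = 12: P(12, 3) = 33 and P(12, 4) = 64; 36 is not s-gonal.
Hits: s ∈ {3, 4} → 2.

2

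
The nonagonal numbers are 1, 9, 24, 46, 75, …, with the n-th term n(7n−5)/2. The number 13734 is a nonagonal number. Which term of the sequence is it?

63

Set n(7n−5)/2 = 13734, giving 7n² − 5n − 27468 = 0.
The discriminant is 25 + 56·13734 = 769129, and √769129 = 877.
So n = (5 + 877) / 14 = 882/14 = 63.
Check: 63·(7·63 − 5)/2 = 13734. ✓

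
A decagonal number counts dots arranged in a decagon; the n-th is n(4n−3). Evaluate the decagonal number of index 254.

257302

The 254th decagonal number is n(4n−3) with n = 254.
254·(4·254 − 3) = 254·1013 = 257302.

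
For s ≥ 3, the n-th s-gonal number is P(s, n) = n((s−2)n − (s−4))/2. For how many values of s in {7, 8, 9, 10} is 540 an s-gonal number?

s = 7: P(7, 15) = 540. ✓
s = 8: P(8, 13) = 481 and P(8, 14) = 560; 540 is not s-gonal.
s = 9: P(9, 12) = 474 and P(9, 13) = 559; 540 is not s-gonal.
s = 10: P(10, 12) = 540. ✓
Hits: s ∈ {7, 10} → 2.

2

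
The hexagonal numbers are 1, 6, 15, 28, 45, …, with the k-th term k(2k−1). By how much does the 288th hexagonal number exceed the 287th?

1149

Consecutive hexagonal numbers differ by 4n − 3: here 4·288 − 3 = 1149.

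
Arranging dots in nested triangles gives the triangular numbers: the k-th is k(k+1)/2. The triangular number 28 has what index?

Set n(n+1)/2 = 28, giving n² + n − 56 = 0.
So n = (-1 + 15) / 2 = 14/2 = 7.

7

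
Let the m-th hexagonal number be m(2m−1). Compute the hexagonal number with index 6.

66

The 6th hexagonal number is n(2n−1) with n = 6.
6·(2·6 − 1) = 6·11 = 66.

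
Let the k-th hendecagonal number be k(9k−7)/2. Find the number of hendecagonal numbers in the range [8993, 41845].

51

The n-th hendecagonal number is n(9n−7)/2.
Smallest index with value ≥ 8993: n = 46 (giving 9361).
Largest index with value ≤ 41845: n = 96 (giving 41136).
Indices 46 through 96: 51 terms.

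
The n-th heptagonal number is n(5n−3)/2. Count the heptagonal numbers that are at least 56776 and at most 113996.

The n-th heptagonal number is n(5n−3)/2.
Smallest index with value ≥ 56776: n = 151 (giving 56776).
Largest index with value ≤ 113996: n = 213 (giving 113103).
Indices 151 through 213: 63 terms.

63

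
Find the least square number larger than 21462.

21609

Solve n² > 21462 for integer n.
The largest n with value ≤ 21462 is 146 (since 21316 ≤ 21462 < 21609), so the first above is n = 147, value 21609.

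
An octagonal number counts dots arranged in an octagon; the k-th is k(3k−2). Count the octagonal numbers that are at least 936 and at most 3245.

16

The n-th octagonal number is n(3n−2).
Smallest index with value ≥ 936: n = 18 (giving 936).
Largest index with value ≤ 3245: n = 33 (giving 3201).
Indices 18 through 33: 16 terms.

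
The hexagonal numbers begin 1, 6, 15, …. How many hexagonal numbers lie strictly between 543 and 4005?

28

The n-th hexagonal number is n(2n−1).
Smallest index with value > 543: n = 17 (giving 561).
Largest index with value < 4005: n = 44 (giving 3828).
Indices 17 through 44: 28 terms.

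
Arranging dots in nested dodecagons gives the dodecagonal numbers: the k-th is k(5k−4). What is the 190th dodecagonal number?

179740

190·(5·190 − 4) = 190·946 = 179740.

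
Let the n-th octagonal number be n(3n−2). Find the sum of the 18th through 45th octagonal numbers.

Σ i(3i−2) = 3Σi² − 2Σi over i = 18..45.
Σi = 1035 − 153 = 882 and Σi² = 31395 − 1785 = 29610.
3·29610 − 2·882 = 87066.

87066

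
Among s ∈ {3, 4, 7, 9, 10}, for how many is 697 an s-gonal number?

1

s = 3: P(3, 36) = 666 and P(3, 37) = 703; 697 is not s-gonal.
s = 4: P(4, 26) = 676 and P(4, 27) = 729; 697 is not s-gonal.
s = 7: P(7, 17) = 697. ✓
s = 9: P(9, 14) = 651 and P(9, 15) = 750; 697 is not s-gonal.
s = 10: P(10, 13) = 637 and P(10, 14) = 742; 697 is not s-gonal.
Hits: s ∈ {7} → 1.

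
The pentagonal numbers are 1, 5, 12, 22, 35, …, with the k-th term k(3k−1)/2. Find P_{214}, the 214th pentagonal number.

The 214th pentagonal number is n(3n−1)/2 with n = 214.
214·(3·214 − 1)/2 = 214·641/2 = 68587.

68587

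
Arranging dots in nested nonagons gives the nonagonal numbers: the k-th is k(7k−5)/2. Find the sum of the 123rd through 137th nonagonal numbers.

Σ i(7i−5)/2 = (7Σi² − 5Σi) / 2 over i = 123..137.
Σi = 9453 − 7503 = 1950 and Σi² = 866525 − 612745 = 253780.
(7·253780 − 5·1950) / 2 = 1766710/2 = 883355.

883355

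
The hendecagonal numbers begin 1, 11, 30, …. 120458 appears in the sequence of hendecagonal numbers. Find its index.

Set n(9n−7)/2 = 120458, giving 9n² − 7n − 240916 = 0.
The discriminant is 49 + 72·120458 = 8673025, and √8673025 = 2945.
So n = (7 + 2945) / 18 = 2952/18 = 164.
Check: 164·(9·164 − 7)/2 = 120458. ✓

164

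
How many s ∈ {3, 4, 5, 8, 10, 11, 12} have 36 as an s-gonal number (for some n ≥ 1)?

2

s = 3: P(3, 8) = 36. ✓
s = 4: P(4, 6) = 36. ✓
s = 5: P(5, 5) = 35 and P(5, 6) = 51; 36 is not s-gonal.
s = 8: P(8, 3) = 21 and P(8, 4) = 40; 36 is not s-gonal.
s = 10: P(10, 3) = 27 and P(10, 4) = 52; 36 is not s-gonal.
s = 11: P(11, 3) = 30 and P(11, 4) = 58; 36 is not s-gonal.
s = 12: P(12, 3) = 33 and P(12, 4) = 64; 36 is not s-gonal.
Hits: s ∈ {3, 4} → 2.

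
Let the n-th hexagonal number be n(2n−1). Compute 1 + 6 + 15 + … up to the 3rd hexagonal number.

Σ i(2i−1) = 2Σi² − Σi over i = 1..3.
Σi = 6 and Σi² = 14.
2·14 − 1·6 = 22.

22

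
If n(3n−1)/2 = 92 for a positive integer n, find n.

Set n(3n−1)/2 = 92, giving 3n² − n − 184 = 0.
The discriminant is 1 + 24·92 = 2209, and √2209 = 47.
So n = (1 + 47) / 6 = 48/6 = 8.
Check: 8·(3·8 − 1)/2 = 92. ✓

8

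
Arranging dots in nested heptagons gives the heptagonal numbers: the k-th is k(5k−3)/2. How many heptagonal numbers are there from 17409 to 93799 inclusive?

111

The n-th heptagonal number is n(5n−3)/2.
Smallest index with value ≥ 17409: n = 84 (giving 17514).
Largest index with value ≤ 93799: n = 194 (giving 93799).
Indices 84 through 194: 111 terms.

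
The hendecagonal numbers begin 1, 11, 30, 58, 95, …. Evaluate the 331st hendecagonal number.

491866

The 331st hendecagonal number is n(9n−7)/2 with n = 331.
331·(9·331 − 7)/2 = 331·2972/2 = 331·1486 = 491866.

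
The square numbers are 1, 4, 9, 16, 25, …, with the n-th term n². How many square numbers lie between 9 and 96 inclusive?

7

The n-th square number is n².
Smallest index with value ≥ 9: n = 3 (giving 9).
Largest index with value ≤ 96: n = 9 (giving 81).
Indices 3 through 9: 7 terms.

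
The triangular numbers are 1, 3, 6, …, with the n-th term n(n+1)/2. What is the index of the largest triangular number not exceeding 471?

30

Solve n(n+1)/2 ≤ 471 for integer n.
n = 30 gives 465 ≤ 471, while n = 31 gives 496 > 471; so the answer is index 30.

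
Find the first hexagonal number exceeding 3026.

3160

Solve n(2n−1) > 3026 for integer n.
The largest n with value ≤ 3026 is 39 (since 3003 ≤ 3026 < 3160), so the first above is n = 40, value 3160.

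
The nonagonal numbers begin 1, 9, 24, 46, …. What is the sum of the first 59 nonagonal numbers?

241310

Σ i(7i−5)/2 = (7Σi² − 5Σi) / 2 over i = 1..59.
Σi = 1770 and Σi² = 70210.
(7·70210 − 5·1770) / 2 = 482620/2 = 241310.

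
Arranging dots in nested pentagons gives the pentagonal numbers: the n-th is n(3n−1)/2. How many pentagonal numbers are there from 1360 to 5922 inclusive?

The n-th pentagonal number is n(3n−1)/2.
Smallest index with value ≥ 1360: n = 31 (giving 1426).
Largest index with value ≤ 5922: n = 63 (giving 5922).
Indices 31 through 63: 33 terms.

33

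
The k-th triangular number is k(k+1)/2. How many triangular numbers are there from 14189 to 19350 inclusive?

The n-th triangular number is n(n+1)/2.
Smallest index with value ≥ 14189: n = 168 (giving 14196).
Largest index with value ≤ 19350: n = 196 (giving 19306).
Indices 168 through 196: 29 terms.

29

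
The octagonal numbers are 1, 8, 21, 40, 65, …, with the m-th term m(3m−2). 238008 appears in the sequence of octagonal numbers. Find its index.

Set n(3n−2) = 238008, giving 3n² − 2n − 238008 = 0.
So n = (2 + 1690) / 6 = 1692/6 = 282.

282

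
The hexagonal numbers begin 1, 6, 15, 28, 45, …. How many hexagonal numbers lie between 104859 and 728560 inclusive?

374

The n-th hexagonal number is n(2n−1).
Smallest index with value ≥ 104859: n = 230 (giving 105570).
Largest index with value ≤ 728560: n = 603 (giving 726615).
Indices 230 through 603: 374 terms.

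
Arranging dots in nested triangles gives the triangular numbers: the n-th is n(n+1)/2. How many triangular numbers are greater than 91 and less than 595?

The n-th triangular number is n(n+1)/2.
Smallest index with value > 91: n = 14 (giving 105).
Largest index with value < 595: n = 33 (giving 561).
Indices 14 through 33: 20 terms.

20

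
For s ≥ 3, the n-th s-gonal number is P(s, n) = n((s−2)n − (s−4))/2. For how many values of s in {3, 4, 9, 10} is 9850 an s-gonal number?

s = 3: P(3, 139) = 9730 and P(3, 140) = 9870; 9850 is not s-gonal.
s = 4: P(4, 99) = 9801 and P(4, 100) = 10000; 9850 is not s-gonal.
s = 9: P(9, 53) = 9699 and P(9, 54) = 10071; 9850 is not s-gonal.
s = 10: P(10, 50) = 9850. ✓
Hits: s ∈ {10} → 1.

1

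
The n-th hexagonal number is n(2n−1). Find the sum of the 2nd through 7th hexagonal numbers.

Σ i(2i−1) = 2Σi² − Σi over i = 2..7.
Σi = 28 − 1 = 27 and Σi² = 140 − 1 = 139.
2·139 − 1·27 = 251.

251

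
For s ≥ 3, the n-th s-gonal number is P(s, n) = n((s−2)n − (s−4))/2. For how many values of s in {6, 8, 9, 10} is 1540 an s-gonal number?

s = 6: P(6, 28) = 1540. ✓
s = 8: P(8, 22) = 1408 and P(8, 23) = 1541; 1540 is not s-gonal.
s = 9: P(9, 21) = 1491 and P(9, 22) = 1639; 1540 is not s-gonal.
s = 10: P(10, 20) = 1540. ✓
Hits: s ∈ {6, 10} → 2.

2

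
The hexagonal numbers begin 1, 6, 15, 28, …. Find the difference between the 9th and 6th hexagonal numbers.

87

9·(2·9 − 1) = 153 and 6·(2·6 − 1) = 66.
Difference: 153 − 66 = 87.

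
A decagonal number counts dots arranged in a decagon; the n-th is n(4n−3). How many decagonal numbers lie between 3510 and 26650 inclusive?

The n-th decagonal number is n(4n−3).
Smallest index with value ≥ 3510: n = 30 (giving 3510).
Largest index with value ≤ 26650: n = 82 (giving 26650).
Indices 30 through 82: 53 terms.

53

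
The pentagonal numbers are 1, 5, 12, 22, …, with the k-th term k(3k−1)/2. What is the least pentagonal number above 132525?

133057

Solve n(3n−1)/2 > 132525 for integer n.
The largest n with value ≤ 132525 is 297 (since 132165 ≤ 132525 < 133057), so the first above is n = 298, value 133057.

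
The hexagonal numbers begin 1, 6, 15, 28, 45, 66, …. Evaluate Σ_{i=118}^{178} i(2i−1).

Σ i(2i−1) = 2Σi² − Σi over i = 118..178.
Σi = 15931 − 6903 = 9028 and Σi² = 1895789 − 540735 = 1355054.
2·1355054 − 1·9028 = 2701080.

2701080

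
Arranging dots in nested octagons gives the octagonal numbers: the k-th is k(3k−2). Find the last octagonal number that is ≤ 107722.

106785

Solve n(3n−2) ≤ 107722 for integer n.
n = 189 gives 106785 ≤ 107722, while n = 190 gives 107920 > 107722; so the answer is 106785.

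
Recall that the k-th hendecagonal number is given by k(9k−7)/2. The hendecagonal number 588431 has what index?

362

Set n(9n−7)/2 = 588431, giving 9n² − 7n − 1176862 = 0.
So n = (7 + 6509) / 18 = 6516/18 = 362.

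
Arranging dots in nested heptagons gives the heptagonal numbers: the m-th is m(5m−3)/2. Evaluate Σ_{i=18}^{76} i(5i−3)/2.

364443

Σ i(5i−3)/2 = (5Σi² − 3Σi) / 2 over i = 18..76.
Σi = 2926 − 153 = 2773 and Σi² = 149226 − 1785 = 147441.
(5·147441 − 3·2773) / 2 = 728886/2 = 364443.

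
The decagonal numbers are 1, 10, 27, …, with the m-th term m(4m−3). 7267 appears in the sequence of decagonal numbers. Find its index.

43

Set n(4n−3) = 7267, giving 4n² − 3n − 7267 = 0.
So n = (3 + 341) / 8 = 344/8 = 43.
Check: 43·(4·43 − 3) = 7267. ✓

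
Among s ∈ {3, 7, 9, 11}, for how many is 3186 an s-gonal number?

2

s = 3: P(3, 79) = 3160 and P(3, 80) = 3240; 3186 is not s-gonal.
s = 7: P(7, 36) = 3186. ✓
s = 9: P(9, 30) = 3075 and P(9, 31) = 3286; 3186 is not s-gonal.
s = 11: P(11, 27) = 3186. ✓
Hits: s ∈ {7, 11} → 2.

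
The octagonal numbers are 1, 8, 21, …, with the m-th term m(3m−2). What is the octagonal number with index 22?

The 22nd octagonal number is n(3n−2) with n = 22.
22·(3·22 − 2) = 22·64 = 1408.

1408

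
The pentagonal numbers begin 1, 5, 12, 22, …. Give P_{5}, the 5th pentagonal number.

5·(3·5 − 1)/2 = 5·14/2 = 5·7 = 35.

35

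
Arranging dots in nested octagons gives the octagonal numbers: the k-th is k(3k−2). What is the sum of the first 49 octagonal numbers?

Σ i(3i−2) = 3Σi² − 2Σi over i = 1..49.
Σi = 1225 and Σi² = 40425.
3·40425 − 2·1225 = 118825.

118825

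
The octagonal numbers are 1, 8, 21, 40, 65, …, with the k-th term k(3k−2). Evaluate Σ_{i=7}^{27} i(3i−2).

19803

Σ i(3i−2) = 3Σi² − 2Σi over i = 7..27.
Σi = 378 − 21 = 357 and Σi² = 6930 − 91 = 6839.
3·6839 − 2·357 = 19803.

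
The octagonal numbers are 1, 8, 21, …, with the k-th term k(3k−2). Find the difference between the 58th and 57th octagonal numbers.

Consecutive octagonal numbers differ by 6n − 5: here 6·58 − 5 = 343.

343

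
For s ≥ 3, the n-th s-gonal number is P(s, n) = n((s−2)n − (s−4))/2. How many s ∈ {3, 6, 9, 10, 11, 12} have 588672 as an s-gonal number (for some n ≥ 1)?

1

s = 3: P(3, 1084) = 588070 and P(3, 1085) = 589155; 588672 is not s-gonal.
s = 6: P(6, 542) = 586986 and P(6, 543) = 589155; 588672 is not s-gonal.
s = 9: P(9, 410) = 587325 and P(9, 411) = 590196; 588672 is not s-gonal.
s = 10: P(10, 384) = 588672. ✓
s = 11: P(11, 362) = 588431 and P(11, 363) = 591690; 588672 is not s-gonal.
s = 12: P(12, 343) = 586873 and P(12, 344) = 590304; 588672 is not s-gonal.
Hits: s ∈ {10} → 1.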